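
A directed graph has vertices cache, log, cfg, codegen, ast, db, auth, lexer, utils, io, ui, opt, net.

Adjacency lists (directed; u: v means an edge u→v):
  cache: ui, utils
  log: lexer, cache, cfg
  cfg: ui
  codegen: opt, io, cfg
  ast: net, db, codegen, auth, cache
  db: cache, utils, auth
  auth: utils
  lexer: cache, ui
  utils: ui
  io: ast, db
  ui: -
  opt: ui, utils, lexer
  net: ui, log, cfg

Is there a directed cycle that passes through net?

No

net lies on a cycle iff there is a path from net back to itself.
Exploring from net, it never reaches itself; equivalently, its strongly connected component is a singleton.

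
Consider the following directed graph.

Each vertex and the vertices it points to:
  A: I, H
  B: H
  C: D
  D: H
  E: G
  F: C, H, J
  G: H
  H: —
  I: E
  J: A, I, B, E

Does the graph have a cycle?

No

DFS with white/gray/black marking, starting from E:
E gray
  G gray
    H gray
    H black
  G black
E black
A gray
  I gray
    I→E: E black — skip
  I black
  A→H: H black — skip
A black
B gray
  B→H: H black — skip
B black
C gray
  D gray
    D→H: H black — skip
  D black
C black
F gray
  F→C: C black — skip
  F→H: H black — skip
  J gray
    J→A: A black — skip
    J→I: I black — skip
    J→B: B black — skip
    J→E: E black — skip
  J black
F black
Every edge goes to a white or black vertex — no back edge, so the graph is acyclic.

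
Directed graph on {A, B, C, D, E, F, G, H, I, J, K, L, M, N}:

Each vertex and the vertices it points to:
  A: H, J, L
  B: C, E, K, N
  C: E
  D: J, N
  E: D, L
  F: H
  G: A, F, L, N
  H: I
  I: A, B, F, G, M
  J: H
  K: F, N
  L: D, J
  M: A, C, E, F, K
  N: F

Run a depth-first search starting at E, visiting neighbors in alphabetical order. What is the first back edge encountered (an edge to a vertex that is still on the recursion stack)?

A→H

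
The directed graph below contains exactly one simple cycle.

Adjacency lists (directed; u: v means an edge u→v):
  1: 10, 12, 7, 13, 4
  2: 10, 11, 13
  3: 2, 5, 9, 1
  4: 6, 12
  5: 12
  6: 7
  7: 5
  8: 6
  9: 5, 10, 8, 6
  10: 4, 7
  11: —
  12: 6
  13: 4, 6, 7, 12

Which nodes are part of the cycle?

DFS with gray/black marking from 5:
5 gray
  12 gray
    6 gray
      7 gray
        7→5: 5 is gray → back edge
Back edge closes the cycle 5 → 12 → 6 → 7 → 5; its vertices are {5, 6, 7, 12}.

5, 6, 7, 12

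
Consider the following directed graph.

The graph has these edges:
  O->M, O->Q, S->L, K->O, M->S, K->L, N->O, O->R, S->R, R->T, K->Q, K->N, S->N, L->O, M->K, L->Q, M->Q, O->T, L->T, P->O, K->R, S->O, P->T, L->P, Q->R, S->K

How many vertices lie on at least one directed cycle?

7

A vertex is on a directed cycle iff it belongs to a strongly connected component of size ≥ 2 (or has a self-loop).
The vertices on cycles are {K, L, M, N, O, P, S} — 7 in total.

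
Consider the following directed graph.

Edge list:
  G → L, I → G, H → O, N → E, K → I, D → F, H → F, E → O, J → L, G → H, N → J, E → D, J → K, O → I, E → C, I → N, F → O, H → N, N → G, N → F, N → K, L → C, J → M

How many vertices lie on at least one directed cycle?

10

A vertex is on a directed cycle iff it belongs to a strongly connected component of size ≥ 2 (or has a self-loop).
The vertices on cycles are {D, E, F, G, H, I, J, K, N, O} — 10 in total.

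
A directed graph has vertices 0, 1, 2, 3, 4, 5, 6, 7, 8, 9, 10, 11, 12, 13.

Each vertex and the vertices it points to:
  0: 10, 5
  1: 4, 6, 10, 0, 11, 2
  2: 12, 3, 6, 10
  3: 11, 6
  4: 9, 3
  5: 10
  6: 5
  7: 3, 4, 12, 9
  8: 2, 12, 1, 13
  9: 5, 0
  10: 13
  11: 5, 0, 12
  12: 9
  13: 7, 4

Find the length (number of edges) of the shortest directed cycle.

5

For each vertex v, BFS finds the shortest path from v back to v.
The shortest such closed walk is 13 → 4 → 9 → 0 → 10 → 13, length 5.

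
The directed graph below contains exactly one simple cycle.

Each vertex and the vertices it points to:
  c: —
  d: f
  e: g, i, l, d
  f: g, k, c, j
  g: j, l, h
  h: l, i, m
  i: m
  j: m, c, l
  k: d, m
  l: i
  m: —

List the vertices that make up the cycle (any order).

d, f, k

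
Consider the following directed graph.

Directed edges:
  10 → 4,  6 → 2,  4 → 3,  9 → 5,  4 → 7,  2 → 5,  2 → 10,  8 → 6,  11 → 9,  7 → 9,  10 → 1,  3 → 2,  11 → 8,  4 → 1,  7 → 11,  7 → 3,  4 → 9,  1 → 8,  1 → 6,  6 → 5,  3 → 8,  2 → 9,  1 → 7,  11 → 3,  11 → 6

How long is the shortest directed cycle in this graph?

4

For each vertex v, BFS finds the shortest path from v back to v.
The shortest such closed walk is 10 → 1 → 6 → 2 → 10, length 4.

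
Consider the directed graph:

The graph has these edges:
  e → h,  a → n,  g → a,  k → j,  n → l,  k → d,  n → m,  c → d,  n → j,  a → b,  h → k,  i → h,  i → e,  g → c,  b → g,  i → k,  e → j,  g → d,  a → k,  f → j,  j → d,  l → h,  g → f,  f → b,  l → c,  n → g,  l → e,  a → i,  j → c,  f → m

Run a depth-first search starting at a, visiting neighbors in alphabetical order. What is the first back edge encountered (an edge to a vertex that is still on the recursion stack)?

DFS from a (visiting neighbors in alphabetical order); mark gray on enter, black on exit:
a gray
  b gray
    g gray
      g→a: a is gray → back edge
First back edge: g → a.

g->a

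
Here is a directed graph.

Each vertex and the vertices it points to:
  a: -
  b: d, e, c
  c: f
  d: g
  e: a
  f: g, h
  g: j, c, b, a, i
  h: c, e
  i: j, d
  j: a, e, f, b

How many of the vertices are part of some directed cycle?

A vertex is on a directed cycle iff it belongs to a strongly connected component of size ≥ 2 (or has a self-loop).
The vertices on cycles are {b, c, d, f, g, h, i, j} — 8 in total.

8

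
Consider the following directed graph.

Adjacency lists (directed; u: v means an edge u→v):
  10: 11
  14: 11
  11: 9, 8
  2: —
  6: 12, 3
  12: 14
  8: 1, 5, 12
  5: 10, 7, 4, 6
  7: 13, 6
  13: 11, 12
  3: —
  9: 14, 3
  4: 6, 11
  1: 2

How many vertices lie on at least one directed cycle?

A vertex is on a directed cycle iff it belongs to a strongly connected component of size ≥ 2 (or has a self-loop).
The vertices on cycles are {4, 5, 6, 7, 8, 9, 10, 11, 12, 13, 14} — 11 in total.

11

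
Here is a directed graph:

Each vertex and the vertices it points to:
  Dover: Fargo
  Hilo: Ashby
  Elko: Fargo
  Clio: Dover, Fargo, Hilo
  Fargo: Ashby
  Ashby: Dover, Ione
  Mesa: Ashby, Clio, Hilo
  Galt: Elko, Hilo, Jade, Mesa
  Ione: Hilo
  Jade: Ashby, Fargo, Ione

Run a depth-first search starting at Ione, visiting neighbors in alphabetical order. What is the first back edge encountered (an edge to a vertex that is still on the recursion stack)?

Fargo->Ashby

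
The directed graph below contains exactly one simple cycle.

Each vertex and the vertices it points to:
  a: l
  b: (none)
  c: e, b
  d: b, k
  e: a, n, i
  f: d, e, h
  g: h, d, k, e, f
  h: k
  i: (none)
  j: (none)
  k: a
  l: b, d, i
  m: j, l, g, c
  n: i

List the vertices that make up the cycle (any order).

DFS with gray/black marking from l:
l gray
  b gray
  b black
  d gray
    d→b: b black — skip
    k gray
      a gray
        a→l: l is gray → back edge
Back edge closes the cycle l → d → k → a → l; its vertices are {a, d, k, l}.

a, d, k, l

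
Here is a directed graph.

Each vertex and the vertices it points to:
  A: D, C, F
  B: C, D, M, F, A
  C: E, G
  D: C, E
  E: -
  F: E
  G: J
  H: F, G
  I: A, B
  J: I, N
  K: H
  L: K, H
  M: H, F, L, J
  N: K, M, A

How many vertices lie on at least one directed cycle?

12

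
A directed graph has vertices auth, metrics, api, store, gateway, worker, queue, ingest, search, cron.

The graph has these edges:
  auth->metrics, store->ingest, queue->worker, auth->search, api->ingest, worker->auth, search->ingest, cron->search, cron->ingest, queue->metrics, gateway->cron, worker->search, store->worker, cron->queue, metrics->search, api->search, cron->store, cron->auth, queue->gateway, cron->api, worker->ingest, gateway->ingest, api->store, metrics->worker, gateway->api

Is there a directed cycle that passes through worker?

worker is on a cycle iff worker can reach itself via ≥1 edge.
worker → auth → metrics → worker — yes.

Yes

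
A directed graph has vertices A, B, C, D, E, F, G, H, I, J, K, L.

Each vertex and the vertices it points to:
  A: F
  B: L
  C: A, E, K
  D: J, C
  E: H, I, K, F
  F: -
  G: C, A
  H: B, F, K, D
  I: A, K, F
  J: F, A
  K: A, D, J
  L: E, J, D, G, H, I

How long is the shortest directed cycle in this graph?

For each vertex v, BFS finds the shortest path from v back to v.
The shortest such closed walk is H → B → L → H, length 3.

3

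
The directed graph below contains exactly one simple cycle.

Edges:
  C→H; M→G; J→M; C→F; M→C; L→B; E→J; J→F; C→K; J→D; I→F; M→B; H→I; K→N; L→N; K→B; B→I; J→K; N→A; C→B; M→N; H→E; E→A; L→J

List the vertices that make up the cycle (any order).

C, E, H, J, M

DFS with gray/black marking from J:
J gray
  K gray
    N gray
      A gray
      A black
    N black
    B gray
      I gray
        F gray
        F black
      I black
    B black
  K black
  D gray
  D black
  J→F: F black — skip
  M gray
    M→N: N black — skip
    M→B: B black — skip
    C gray
      C→F: F black — skip
      C→K: K black — skip
      C→B: B black — skip
      H gray
        H→I: I black — skip
        E gray
          E→J: J is gray → back edge
Back edge closes the cycle J → M → C → H → E → J; its vertices are {C, E, H, J, M}.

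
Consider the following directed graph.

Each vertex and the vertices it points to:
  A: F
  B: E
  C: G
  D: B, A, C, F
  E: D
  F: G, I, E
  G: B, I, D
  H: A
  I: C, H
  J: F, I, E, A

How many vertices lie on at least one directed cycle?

A vertex is on a directed cycle iff it belongs to a strongly connected component of size ≥ 2 (or has a self-loop).
The vertices on cycles are {A, B, C, D, E, F, G, H, I} — 9 in total.

9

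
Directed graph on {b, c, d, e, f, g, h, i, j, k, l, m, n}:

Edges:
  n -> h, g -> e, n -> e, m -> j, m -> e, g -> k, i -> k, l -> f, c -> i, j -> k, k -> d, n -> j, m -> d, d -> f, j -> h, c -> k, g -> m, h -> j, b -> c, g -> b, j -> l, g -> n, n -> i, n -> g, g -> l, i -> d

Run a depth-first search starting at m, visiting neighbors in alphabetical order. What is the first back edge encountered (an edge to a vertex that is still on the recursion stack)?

h→j

DFS from m (visiting neighbors in alphabetical order); mark gray on enter, black on exit:
m gray
  d gray
    f gray
    f black
  d black
  e gray
  e black
  j gray
    h gray
      h→j: j is gray → back edge
First back edge: h → j.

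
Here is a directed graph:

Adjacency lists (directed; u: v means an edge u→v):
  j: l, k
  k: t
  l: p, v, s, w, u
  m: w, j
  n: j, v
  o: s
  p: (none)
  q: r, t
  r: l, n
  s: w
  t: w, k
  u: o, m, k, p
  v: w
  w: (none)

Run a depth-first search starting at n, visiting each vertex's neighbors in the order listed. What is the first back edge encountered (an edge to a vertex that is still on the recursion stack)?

DFS from n (visiting each vertex's neighbors in the order listed); mark gray on enter, black on exit:
n gray
  j gray
    l gray
      p gray
      p black
      v gray
        w gray
        w black
      v black
      s gray
        s→w: w black — skip
      s black
      l→w: w black — skip
      u gray
        o gray
          o→s: s black — skip
        o black
        m gray
          m→w: w black — skip
          m→j: j is gray → back edge
First back edge: m → j.

m→j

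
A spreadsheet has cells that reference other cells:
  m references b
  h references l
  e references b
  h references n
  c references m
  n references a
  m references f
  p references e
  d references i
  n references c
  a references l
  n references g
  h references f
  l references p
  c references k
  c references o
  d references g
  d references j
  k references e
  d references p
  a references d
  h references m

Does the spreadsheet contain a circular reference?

No

DFS with white/gray/black marking, starting from n:
n gray
  c gray
    o gray
    o black
    m gray
      b gray
      b black
      f gray
      f black
    m black
    k gray
      e gray
        e→b: b black — skip
      e black
    k black
  c black
  a gray
    l gray
      p gray
        p→e: e black — skip
      p black
    l black
    d gray
      d→p: p black — skip
      g gray
      g black
      j gray
      j black
      i gray
      i black
    d black
  a black
  n→g: g black — skip
n black
h gray
  h→f: f black — skip
  h→n: n black — skip
  h→l: l black — skip
  h→m: m black — skip
h black
Every edge goes to a white or black vertex — no back edge, so the graph is acyclic.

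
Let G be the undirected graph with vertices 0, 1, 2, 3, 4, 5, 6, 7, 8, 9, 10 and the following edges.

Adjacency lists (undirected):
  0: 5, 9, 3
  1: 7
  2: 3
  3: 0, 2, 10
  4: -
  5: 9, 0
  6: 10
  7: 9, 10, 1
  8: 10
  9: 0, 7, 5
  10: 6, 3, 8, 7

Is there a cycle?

Yes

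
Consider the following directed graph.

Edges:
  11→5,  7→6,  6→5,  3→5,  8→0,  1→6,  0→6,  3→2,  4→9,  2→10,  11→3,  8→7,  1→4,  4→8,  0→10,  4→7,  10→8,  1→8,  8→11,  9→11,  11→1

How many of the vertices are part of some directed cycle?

9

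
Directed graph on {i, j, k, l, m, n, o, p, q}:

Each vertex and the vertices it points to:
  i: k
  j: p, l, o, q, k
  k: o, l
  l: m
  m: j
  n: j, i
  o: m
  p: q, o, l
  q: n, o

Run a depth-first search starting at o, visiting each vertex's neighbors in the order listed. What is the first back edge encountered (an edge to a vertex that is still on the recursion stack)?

n->j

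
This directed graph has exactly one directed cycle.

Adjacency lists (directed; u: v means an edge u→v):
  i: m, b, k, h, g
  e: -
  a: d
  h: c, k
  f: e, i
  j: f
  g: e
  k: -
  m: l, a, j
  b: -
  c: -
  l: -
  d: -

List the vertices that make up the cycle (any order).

f, i, j, m

DFS with gray/black marking from i:
i gray
  m gray
    l gray
    l black
    a gray
      d gray
      d black
    a black
    j gray
      f gray
        e gray
        e black
        f→i: i is gray → back edge
Back edge closes the cycle i → m → j → f → i; its vertices are {f, i, j, m}.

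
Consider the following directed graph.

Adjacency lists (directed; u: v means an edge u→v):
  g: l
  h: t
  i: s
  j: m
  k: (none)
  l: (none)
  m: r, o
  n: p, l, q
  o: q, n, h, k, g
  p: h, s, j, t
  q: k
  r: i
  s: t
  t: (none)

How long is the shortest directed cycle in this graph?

For each vertex v, BFS finds the shortest path from v back to v.
The shortest such closed walk is m → o → n → p → j → m, length 5.

5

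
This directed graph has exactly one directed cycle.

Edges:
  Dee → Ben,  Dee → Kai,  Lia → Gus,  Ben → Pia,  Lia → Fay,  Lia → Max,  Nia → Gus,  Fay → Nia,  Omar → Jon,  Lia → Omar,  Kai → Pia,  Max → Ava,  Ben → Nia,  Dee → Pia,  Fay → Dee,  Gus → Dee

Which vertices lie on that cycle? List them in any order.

Ben, Dee, Gus, Nia

DFS with gray/black marking from Gus:
Gus gray
  Dee gray
    Ben gray
      Nia gray
        Nia→Gus: Gus is gray → back edge
Back edge closes the cycle Gus → Dee → Ben → Nia → Gus; its vertices are {Ben, Dee, Gus, Nia}.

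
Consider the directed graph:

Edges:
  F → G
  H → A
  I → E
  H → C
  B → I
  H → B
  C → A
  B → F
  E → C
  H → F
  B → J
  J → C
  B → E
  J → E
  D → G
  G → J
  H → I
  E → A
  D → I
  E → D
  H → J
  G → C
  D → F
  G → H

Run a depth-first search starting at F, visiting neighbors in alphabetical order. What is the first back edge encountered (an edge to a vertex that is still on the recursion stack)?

D→F

DFS from F (visiting neighbors in alphabetical order); mark gray on enter, black on exit:
F gray
  G gray
    C gray
      A gray
      A black
    C black
    H gray
      H→A: A black — skip
      B gray
        E gray
          E→A: A black — skip
          E→C: C black — skip
          D gray
            D→F: F is gray → back edge
First back edge: D → F.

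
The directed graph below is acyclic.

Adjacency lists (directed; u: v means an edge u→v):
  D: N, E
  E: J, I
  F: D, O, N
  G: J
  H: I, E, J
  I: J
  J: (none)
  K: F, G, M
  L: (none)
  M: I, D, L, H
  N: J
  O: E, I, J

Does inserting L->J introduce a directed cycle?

No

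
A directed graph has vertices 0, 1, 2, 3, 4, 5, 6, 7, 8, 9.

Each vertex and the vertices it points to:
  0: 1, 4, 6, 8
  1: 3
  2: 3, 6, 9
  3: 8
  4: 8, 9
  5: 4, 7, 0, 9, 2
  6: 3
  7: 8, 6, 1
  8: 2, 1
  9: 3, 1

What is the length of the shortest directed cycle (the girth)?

3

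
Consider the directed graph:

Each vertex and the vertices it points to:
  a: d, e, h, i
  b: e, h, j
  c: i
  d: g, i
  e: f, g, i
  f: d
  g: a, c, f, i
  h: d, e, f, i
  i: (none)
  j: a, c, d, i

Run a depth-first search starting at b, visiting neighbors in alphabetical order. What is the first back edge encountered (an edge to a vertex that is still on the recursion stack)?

a->d

DFS from b (visiting neighbors in alphabetical order); mark gray on enter, black on exit:
b gray
  e gray
    f gray
      d gray
        g gray
          a gray
            a→d: d is gray → back edge
First back edge: a → d.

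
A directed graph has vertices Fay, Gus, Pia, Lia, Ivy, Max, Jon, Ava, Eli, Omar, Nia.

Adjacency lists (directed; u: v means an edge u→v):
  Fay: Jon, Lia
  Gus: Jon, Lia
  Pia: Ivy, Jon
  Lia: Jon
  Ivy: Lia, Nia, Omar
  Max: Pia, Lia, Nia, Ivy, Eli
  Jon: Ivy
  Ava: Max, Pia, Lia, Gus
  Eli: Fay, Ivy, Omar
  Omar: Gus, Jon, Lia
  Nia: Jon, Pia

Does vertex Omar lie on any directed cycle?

Yes

Omar is on a cycle iff Omar can reach itself via ≥1 edge.
Omar → Jon → Ivy → Omar — yes.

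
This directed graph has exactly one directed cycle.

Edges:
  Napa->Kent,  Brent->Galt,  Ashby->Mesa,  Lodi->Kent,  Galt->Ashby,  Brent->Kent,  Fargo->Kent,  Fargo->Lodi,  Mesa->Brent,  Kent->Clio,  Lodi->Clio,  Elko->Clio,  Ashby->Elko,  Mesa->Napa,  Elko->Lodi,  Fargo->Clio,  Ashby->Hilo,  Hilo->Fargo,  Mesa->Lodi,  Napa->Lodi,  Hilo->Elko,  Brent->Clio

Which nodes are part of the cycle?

Galt, Mesa, Ashby, Brent

DFS with gray/black marking from Ashby:
Ashby gray
  Hilo gray
    Elko gray
      Clio gray
      Clio black
      Lodi gray
        Lodi→Clio: Clio black — skip
        Kent gray
          Kent→Clio: Clio black — skip
        Kent black
      Lodi black
    Elko black
    Fargo gray
      Fargo→Lodi: Lodi black — skip
      Fargo→Kent: Kent black — skip
      Fargo→Clio: Clio black — skip
    Fargo black
  Hilo black
  Ashby→Elko: Elko black — skip
  Mesa gray
    Mesa→Lodi: Lodi black — skip
    Napa gray
      Napa→Kent: Kent black — skip
      Napa→Lodi: Lodi black — skip
    Napa black
    Brent gray
      Brent→Kent: Kent black — skip
      Brent→Clio: Clio black — skip
      Galt gray
        Galt→Ashby: Ashby is gray → back edge
Back edge closes the cycle Ashby → Mesa → Brent → Galt → Ashby; its vertices are {Galt, Mesa, Ashby, Brent}.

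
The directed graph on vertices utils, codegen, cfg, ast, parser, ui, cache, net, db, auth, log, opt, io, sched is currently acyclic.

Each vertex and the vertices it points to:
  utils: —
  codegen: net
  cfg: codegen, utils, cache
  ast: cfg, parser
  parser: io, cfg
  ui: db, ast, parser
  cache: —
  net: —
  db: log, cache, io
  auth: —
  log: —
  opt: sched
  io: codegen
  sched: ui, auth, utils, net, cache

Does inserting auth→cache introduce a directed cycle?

Adding auth→cache creates a cycle iff cache can already reach auth.
Explore from cache: no path reaches auth. The graph stays acyclic.

No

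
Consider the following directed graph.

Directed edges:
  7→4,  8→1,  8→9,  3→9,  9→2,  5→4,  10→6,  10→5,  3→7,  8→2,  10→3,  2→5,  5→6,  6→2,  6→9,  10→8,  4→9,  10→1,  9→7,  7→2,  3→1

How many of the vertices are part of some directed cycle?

6

A vertex is on a directed cycle iff it belongs to a strongly connected component of size ≥ 2 (or has a self-loop).
The vertices on cycles are {2, 4, 5, 6, 7, 9} — 6 in total.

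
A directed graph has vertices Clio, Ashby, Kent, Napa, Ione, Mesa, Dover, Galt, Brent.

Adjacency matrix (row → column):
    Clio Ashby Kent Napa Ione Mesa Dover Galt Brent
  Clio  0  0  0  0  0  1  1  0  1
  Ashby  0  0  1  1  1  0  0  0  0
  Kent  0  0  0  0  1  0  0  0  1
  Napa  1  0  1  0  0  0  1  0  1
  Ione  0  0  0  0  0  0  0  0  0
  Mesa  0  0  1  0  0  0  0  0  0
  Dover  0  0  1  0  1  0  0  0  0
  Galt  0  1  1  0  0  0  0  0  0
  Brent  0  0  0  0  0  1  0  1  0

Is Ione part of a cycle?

No

Ione lies on a cycle iff there is a path from Ione back to itself.
Exploring from Ione, it never reaches itself; equivalently, its strongly connected component is a singleton.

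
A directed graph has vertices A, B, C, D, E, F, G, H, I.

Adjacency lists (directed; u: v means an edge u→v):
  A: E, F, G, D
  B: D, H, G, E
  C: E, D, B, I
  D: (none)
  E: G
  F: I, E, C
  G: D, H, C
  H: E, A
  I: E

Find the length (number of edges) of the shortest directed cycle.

3

For each vertex v, BFS finds the shortest path from v back to v.
The shortest such closed walk is A → G → H → A, length 3.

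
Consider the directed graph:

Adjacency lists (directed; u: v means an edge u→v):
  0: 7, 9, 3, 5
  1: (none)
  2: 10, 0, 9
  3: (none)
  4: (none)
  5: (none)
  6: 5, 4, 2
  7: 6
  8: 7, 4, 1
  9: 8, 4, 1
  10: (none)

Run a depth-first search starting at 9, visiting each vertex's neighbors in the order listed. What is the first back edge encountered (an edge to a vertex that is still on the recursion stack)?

0→7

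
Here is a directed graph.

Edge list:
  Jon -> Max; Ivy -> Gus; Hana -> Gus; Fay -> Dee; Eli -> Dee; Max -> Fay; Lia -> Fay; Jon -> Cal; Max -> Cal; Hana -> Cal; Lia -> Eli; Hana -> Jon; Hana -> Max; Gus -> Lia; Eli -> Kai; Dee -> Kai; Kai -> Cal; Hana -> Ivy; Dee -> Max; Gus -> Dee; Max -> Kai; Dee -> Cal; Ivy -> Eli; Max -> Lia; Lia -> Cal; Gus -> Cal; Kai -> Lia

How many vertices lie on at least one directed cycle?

A vertex is on a directed cycle iff it belongs to a strongly connected component of size ≥ 2 (or has a self-loop).
The vertices on cycles are {Dee, Eli, Fay, Kai, Lia, Max} — 6 in total.

6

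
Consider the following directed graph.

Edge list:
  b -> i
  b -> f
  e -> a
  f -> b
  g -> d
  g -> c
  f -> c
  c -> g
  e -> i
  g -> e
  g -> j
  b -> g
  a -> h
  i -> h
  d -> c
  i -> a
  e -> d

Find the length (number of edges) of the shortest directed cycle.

For each vertex v, BFS finds the shortest path from v back to v.
The shortest such closed walk is f → b → f, length 2.

2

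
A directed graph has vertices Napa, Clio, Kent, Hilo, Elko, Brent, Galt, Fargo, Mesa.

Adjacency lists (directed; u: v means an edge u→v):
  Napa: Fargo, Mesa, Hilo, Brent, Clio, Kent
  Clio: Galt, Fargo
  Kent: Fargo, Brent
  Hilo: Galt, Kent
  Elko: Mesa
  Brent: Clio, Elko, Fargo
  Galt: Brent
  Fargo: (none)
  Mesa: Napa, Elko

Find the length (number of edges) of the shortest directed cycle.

For each vertex v, BFS finds the shortest path from v back to v.
The shortest such closed walk is Napa → Mesa → Napa, length 2.

2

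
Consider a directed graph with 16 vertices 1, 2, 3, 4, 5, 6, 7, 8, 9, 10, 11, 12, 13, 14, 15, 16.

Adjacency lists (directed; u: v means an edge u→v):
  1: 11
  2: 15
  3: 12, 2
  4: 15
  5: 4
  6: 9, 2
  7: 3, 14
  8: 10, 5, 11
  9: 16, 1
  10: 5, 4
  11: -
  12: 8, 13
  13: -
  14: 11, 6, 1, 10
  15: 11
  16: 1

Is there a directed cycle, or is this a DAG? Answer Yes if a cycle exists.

No

DFS with white/gray/black marking, starting from 11:
11 gray
11 black
1 gray
  1→11: 11 black — skip
1 black
2 gray
  15 gray
    15→11: 11 black — skip
  15 black
2 black
3 gray
  12 gray
    8 gray
      10 gray
        5 gray
          4 gray
            4→15: 15 black — skip
          4 black
        5 black
        10→4: 4 black — skip
      10 black
      8→5: 5 black — skip
      8→11: 11 black — skip
    8 black
    13 gray
    13 black
  12 black
  3→2: 2 black — skip
3 black
6 gray
  9 gray
    16 gray
      16→1: 1 black — skip
    16 black
    9→1: 1 black — skip
  9 black
  6→2: 2 black — skip
6 black
7 gray
  7→3: 3 black — skip
  14 gray
    14→11: 11 black — skip
    14→6: 6 black — skip
    14→1: 1 black — skip
    14→10: 10 black — skip
  14 black
7 black
Every edge goes to a white or black vertex — no back edge, so the graph is acyclic.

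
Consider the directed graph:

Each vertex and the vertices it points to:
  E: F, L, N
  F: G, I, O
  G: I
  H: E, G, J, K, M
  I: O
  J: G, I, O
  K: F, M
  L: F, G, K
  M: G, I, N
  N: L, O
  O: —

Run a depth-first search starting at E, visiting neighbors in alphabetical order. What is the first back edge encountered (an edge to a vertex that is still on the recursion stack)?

N->L

DFS from E (visiting neighbors in alphabetical order); mark gray on enter, black on exit:
E gray
  F gray
    G gray
      I gray
        O gray
        O black
      I black
    G black
    F→I: I black — skip
    F→O: O black — skip
  F black
  L gray
    L→F: F black — skip
    L→G: G black — skip
    K gray
      K→F: F black — skip
      M gray
        M→G: G black — skip
        M→I: I black — skip
        N gray
          N→L: L is gray → back edge
First back edge: N → L.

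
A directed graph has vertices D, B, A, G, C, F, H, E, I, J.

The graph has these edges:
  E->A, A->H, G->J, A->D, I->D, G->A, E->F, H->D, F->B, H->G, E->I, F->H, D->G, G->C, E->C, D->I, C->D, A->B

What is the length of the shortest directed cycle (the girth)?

2

For each vertex v, BFS finds the shortest path from v back to v.
The shortest such closed walk is I → D → I, length 2.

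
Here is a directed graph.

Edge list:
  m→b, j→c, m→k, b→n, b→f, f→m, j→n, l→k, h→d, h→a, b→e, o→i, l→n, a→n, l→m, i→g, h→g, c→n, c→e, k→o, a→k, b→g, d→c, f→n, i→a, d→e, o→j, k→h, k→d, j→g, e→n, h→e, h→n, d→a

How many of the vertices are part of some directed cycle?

9

A vertex is on a directed cycle iff it belongs to a strongly connected component of size ≥ 2 (or has a self-loop).
The vertices on cycles are {a, b, d, f, h, i, k, m, o} — 9 in total.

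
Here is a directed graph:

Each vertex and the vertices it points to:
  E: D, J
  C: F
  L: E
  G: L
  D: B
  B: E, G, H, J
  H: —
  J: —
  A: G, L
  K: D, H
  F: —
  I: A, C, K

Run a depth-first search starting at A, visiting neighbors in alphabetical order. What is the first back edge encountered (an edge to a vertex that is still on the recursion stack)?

DFS from A (visiting neighbors in alphabetical order); mark gray on enter, black on exit:
A gray
  G gray
    L gray
      E gray
        D gray
          B gray
            B→E: E is gray → back edge
First back edge: B → E.

B->E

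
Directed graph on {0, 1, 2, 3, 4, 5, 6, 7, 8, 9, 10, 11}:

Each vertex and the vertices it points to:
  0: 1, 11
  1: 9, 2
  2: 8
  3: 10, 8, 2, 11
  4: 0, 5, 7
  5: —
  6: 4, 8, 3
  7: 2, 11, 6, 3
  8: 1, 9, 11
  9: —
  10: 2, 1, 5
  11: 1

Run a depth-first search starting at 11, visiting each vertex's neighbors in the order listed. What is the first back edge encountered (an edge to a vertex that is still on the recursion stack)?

DFS from 11 (visiting each vertex's neighbors in the order listed); mark gray on enter, black on exit:
11 gray
  1 gray
    9 gray
    9 black
    2 gray
      8 gray
        8→1: 1 is gray → back edge
First back edge: 8 → 1.

8->1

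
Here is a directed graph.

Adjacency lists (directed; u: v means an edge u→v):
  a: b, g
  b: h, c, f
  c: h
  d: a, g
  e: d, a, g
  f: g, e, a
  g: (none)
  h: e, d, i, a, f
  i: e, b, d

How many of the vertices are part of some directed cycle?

8

A vertex is on a directed cycle iff it belongs to a strongly connected component of size ≥ 2 (or has a self-loop).
The vertices on cycles are {a, b, c, d, e, f, h, i} — 8 in total.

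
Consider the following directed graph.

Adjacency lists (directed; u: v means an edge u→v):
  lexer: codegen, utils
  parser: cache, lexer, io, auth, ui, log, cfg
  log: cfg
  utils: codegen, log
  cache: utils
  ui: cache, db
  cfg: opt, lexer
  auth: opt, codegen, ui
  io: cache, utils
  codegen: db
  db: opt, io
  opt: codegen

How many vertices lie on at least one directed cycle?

A vertex is on a directed cycle iff it belongs to a strongly connected component of size ≥ 2 (or has a self-loop).
The vertices on cycles are {db, io, cfg, log, opt, cache, lexer, utils, codegen} — 9 in total.

9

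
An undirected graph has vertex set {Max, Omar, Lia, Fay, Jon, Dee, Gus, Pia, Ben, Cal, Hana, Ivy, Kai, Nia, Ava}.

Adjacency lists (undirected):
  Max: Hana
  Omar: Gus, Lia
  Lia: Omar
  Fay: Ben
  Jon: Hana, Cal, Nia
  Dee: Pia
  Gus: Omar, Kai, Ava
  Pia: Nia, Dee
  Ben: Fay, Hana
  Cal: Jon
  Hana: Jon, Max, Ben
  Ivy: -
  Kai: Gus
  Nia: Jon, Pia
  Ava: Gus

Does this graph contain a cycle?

No

DFS, tracking each vertex's parent; an edge to a visited non-parent vertex closes a cycle.
Start from Cal:
visit Cal (parent –)
  visit Jon (parent Cal)
    visit Hana (parent Jon)
      Hana–Jon: parent, skip
      visit Max (parent Hana)
        Max–Hana: parent, skip
      visit Ben (parent Hana)
        visit Fay (parent Ben)
          Fay–Ben: parent, skip
        Ben–Hana: parent, skip
    Jon–Cal: parent, skip
    visit Nia (parent Jon)
      Nia–Jon: parent, skip
      visit Pia (parent Nia)
        Pia–Nia: parent, skip
        visit Dee (parent Pia)
          Dee–Pia: parent, skip
visit Omar (parent –)
  visit Gus (parent Omar)
    Gus–Omar: parent, skip
    visit Kai (parent Gus)
      Kai–Gus: parent, skip
    visit Ava (parent Gus)
      Ava–Gus: parent, skip
  visit Lia (parent Omar)
    Lia–Omar: parent, skip
visit Ivy (parent –)
No non-parent visited neighbor found — the graph is a forest.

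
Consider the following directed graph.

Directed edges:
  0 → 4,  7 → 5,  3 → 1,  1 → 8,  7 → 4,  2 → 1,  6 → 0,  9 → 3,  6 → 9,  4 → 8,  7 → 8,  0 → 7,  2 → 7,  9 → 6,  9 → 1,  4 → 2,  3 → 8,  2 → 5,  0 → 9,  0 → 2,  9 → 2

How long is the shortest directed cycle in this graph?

2

For each vertex v, BFS finds the shortest path from v back to v.
The shortest such closed walk is 9 → 6 → 9, length 2.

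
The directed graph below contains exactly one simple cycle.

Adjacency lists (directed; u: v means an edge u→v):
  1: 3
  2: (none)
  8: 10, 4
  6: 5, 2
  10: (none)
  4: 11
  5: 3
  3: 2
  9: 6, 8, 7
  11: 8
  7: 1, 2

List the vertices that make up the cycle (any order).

DFS with gray/black marking from 8:
8 gray
  10 gray
  10 black
  4 gray
    11 gray
      11→8: 8 is gray → back edge
Back edge closes the cycle 8 → 4 → 11 → 8; its vertices are {4, 8, 11}.

4, 8, 11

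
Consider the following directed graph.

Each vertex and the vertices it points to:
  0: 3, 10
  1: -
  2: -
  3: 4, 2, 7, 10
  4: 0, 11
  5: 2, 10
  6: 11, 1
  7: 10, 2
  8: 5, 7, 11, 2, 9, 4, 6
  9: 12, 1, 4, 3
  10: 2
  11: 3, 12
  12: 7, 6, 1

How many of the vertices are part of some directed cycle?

A vertex is on a directed cycle iff it belongs to a strongly connected component of size ≥ 2 (or has a self-loop).
The vertices on cycles are {0, 3, 4, 6, 11, 12} — 6 in total.

6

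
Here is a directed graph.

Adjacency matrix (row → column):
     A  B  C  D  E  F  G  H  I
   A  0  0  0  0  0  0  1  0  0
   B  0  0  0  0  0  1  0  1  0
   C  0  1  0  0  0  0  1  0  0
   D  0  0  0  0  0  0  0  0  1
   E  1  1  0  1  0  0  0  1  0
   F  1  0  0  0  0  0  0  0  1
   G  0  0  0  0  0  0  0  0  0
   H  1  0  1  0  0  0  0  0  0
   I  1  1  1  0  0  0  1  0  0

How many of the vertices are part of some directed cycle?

5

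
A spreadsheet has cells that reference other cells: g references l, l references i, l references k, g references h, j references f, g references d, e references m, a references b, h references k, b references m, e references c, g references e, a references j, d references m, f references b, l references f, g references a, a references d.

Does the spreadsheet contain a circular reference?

No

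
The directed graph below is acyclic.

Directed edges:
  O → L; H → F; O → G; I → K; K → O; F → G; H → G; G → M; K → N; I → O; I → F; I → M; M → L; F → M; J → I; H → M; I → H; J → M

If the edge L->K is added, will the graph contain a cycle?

Yes

Adding L→K creates a cycle iff K can already reach L.
Path from K: K → O → L.
So K → … → L → K is a cycle.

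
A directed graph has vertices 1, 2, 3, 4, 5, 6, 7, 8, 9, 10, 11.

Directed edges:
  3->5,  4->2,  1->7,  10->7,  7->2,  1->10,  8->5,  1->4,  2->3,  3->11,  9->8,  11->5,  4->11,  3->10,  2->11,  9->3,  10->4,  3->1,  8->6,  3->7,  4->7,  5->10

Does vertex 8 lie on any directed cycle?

8 lies on a cycle iff there is a path from 8 back to itself.
Exploring from 8, it never reaches itself; equivalently, its strongly connected component is a singleton.

No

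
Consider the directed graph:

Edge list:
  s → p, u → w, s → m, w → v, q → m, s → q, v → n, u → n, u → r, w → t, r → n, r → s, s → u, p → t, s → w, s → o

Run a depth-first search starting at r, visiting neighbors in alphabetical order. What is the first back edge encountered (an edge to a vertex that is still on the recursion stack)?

DFS from r (visiting neighbors in alphabetical order); mark gray on enter, black on exit:
r gray
  n gray
  n black
  s gray
    m gray
    m black
    o gray
    o black
    p gray
      t gray
      t black
    p black
    q gray
      q→m: m black — skip
    q black
    u gray
      u→n: n black — skip
      u→r: r is gray → back edge
First back edge: u → r.

u->r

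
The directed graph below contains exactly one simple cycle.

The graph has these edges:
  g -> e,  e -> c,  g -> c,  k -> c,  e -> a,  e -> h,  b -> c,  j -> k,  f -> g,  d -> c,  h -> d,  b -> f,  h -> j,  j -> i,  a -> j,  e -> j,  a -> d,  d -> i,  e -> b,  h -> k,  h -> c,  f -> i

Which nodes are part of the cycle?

b, e, f, g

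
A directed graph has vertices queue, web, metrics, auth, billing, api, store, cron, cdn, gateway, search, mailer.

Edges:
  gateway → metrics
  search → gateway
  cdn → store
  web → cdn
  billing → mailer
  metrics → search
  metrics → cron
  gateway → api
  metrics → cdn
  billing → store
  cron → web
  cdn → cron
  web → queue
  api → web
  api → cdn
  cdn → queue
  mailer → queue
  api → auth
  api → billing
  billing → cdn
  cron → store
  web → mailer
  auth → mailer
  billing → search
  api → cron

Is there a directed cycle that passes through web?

Yes

web is on a cycle iff web can reach itself via ≥1 edge.
web → cdn → cron → web — yes.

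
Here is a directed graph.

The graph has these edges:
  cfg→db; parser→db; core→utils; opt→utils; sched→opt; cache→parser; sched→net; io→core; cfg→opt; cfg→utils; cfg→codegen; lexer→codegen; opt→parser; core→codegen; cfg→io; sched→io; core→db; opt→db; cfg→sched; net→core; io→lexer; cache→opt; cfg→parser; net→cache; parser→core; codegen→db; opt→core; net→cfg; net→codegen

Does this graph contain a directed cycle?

Yes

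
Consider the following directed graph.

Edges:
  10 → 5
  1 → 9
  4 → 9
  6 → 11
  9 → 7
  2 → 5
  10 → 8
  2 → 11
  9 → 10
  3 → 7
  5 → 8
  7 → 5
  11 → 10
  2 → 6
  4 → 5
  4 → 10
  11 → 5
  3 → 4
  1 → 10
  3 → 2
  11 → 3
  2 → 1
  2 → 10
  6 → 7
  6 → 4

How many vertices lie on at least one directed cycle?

4

A vertex is on a directed cycle iff it belongs to a strongly connected component of size ≥ 2 (or has a self-loop).
The vertices on cycles are {2, 3, 6, 11} — 4 in total.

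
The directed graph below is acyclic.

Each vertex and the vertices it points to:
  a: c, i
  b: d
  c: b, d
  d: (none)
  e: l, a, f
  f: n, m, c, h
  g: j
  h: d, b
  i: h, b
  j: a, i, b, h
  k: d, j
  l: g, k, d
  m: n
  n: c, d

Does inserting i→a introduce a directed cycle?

Adding i→a creates a cycle iff a can already reach i.
Path from a: a → i.
So a → … → i → a is a cycle.

Yes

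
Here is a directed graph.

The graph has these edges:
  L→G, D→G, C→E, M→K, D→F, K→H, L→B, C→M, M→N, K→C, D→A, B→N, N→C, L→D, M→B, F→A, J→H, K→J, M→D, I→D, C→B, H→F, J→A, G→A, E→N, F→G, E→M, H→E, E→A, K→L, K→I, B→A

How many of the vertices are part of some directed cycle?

A vertex is on a directed cycle iff it belongs to a strongly connected component of size ≥ 2 (or has a self-loop).
The vertices on cycles are {B, C, E, H, J, K, L, M, N} — 9 in total.

9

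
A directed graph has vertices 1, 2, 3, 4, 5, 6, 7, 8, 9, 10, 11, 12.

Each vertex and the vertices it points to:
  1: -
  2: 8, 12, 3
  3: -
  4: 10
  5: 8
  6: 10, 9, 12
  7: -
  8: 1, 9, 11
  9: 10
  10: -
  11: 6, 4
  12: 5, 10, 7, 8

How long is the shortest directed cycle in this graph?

For each vertex v, BFS finds the shortest path from v back to v.
The shortest such closed walk is 12 → 8 → 11 → 6 → 12, length 4.

4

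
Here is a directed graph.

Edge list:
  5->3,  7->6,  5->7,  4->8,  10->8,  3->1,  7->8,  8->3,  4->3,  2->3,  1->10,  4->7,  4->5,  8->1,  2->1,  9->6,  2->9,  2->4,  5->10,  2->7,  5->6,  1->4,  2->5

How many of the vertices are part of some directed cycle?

A vertex is on a directed cycle iff it belongs to a strongly connected component of size ≥ 2 (or has a self-loop).
The vertices on cycles are {1, 3, 4, 5, 7, 8, 10} — 7 in total.

7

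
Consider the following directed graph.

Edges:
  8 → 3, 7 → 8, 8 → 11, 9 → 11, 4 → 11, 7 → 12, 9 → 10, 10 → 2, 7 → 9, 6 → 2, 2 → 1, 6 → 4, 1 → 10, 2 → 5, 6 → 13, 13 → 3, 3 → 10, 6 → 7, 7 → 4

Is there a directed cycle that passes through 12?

12 lies on a cycle iff there is a path from 12 back to itself.
Exploring from 12, it never reaches itself; equivalently, its strongly connected component is a singleton.

No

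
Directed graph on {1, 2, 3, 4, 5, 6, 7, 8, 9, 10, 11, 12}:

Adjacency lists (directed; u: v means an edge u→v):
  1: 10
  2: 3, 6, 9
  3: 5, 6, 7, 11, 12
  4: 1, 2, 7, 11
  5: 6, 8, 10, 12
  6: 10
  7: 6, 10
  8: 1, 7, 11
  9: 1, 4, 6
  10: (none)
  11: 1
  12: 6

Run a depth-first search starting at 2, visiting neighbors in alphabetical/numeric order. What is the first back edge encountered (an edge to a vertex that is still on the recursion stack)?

DFS from 2 (visiting neighbors in alphabetical/numeric order); mark gray on enter, black on exit:
2 gray
  3 gray
    5 gray
      6 gray
        10 gray
        10 black
      6 black
      8 gray
        1 gray
          1→10: 10 black — skip
        1 black
        7 gray
          7→6: 6 black — skip
          7→10: 10 black — skip
        7 black
        11 gray
          11→1: 1 black — skip
        11 black
      8 black
      5→10: 10 black — skip
      12 gray
        12→6: 6 black — skip
      12 black
    5 black
    3→6: 6 black — skip
    3→7: 7 black — skip
    3→11: 11 black — skip
    3→12: 12 black — skip
  3 black
  2→6: 6 black — skip
  9 gray
    9→1: 1 black — skip
    4 gray
      4→1: 1 black — skip
      4→2: 2 is gray → back edge
First back edge: 4 → 2.

4->2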